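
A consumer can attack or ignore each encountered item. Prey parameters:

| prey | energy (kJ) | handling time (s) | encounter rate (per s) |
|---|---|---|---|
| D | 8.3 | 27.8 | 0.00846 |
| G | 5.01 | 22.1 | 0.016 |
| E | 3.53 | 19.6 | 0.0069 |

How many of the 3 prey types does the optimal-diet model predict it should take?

Profitabilities (E/h, kJ/s): D 0.299, G 0.227, E 0.18. Add prey in this order while the next type's profitability exceeds the intake rate on those already taken.
Rate on top 1: 0.05685. G: 0.227 > 0.05685 → include.
Rate on top 2: 0.09465. E: 0.18 > 0.09465 → include.
Optimal diet: D, G, E — 3 of 3 types.

3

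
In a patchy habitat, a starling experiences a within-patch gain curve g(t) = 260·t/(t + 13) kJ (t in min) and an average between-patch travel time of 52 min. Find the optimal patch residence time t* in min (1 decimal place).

26.0 min

Maximise g(t)/(T+t): set derivative to zero → g'(t)(T+t) = g(t).
g'(t) = 260·13/(t + 13)². Setting 260·13/(t+13)² = 260t/[(t+13)(52+t)] gives 13(52+t) = t(t+13), so t² = 13×52 = 676.
t* = √676 = 26 min.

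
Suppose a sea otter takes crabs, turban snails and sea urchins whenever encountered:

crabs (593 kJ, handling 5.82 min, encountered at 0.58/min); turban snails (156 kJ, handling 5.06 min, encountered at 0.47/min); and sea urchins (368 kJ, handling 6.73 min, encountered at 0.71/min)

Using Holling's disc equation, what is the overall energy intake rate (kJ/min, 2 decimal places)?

58.84 kJ/min

R = (0.58×593 + 0.47×156 + 0.71×368) / (1 + 0.58×5.82 + 0.47×5.06 + 0.71×6.73) = 678.5/11.53 = 58.84 kJ/min.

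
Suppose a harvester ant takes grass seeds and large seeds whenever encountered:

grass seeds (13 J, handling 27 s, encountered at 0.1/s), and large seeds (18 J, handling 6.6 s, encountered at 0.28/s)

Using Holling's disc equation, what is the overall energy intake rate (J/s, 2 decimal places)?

1.14 J/s

Energy encountered per unit search time: 0.1×13 + 0.28×18 = 6.34 J/s.
Handling time per unit search time: 0.1×27 + 0.28×6.6 = 4.548.
Rate = 6.34/(1 + 4.548) = 1.143 J/s.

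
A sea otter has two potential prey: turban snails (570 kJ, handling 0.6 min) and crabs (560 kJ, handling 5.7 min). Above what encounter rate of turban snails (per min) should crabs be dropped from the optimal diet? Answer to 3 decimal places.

0.192 per min

Drop crabs once their profitability E₂/h₂ falls below the rate achievable on turban snails alone: E₂/h₂ = λE₁/(1 + λh₁).
Solve for λ: λE₁h₂ = E₂(1 + λh₁) → λ(E₁h₂ − E₂h₁) = E₂ → λ = E₂/(E₁h₂ − E₂h₁).
λ = 560/(570×5.7 − 560×0.6) = 560/2913 = 0.1922 per min.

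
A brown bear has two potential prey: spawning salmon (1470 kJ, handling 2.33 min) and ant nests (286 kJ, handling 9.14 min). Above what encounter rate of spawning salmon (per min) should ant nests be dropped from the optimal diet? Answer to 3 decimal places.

0.022 per min

At the threshold, the rate on spawning salmon alone equals the profitability of ant nests: λ·1470/(1 + λ·2.33) = 286/9.14 = 31.29.
Rearranging, λ(1470 − 31.29×2.33) = 31.29, so λ = 31.29/1397 = 0.0224 per min.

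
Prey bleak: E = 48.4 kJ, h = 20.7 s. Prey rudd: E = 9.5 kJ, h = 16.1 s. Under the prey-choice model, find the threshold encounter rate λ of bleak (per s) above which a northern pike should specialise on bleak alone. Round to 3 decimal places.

At the threshold, the rate on bleak alone equals the profitability of rudd: λ·48.4/(1 + λ·20.7) = 9.5/16.1 = 0.5901.
Rearranging, λ(48.4 − 0.5901×20.7) = 0.5901, so λ = 0.5901/36.19 = 0.01631 per s.

0.016 per s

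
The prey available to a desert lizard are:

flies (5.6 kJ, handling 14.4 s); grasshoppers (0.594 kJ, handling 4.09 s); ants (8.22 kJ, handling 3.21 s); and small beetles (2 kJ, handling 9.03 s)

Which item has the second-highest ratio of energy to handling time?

In descending order of E/h:
ants: 8.22/3.21 = 2.56 kJ/s
flies: 5.6/14.4 = 0.389 kJ/s
small beetles: 2/9.03 = 0.221 kJ/s
grasshoppers: 0.594/4.09 = 0.145 kJ/s

flies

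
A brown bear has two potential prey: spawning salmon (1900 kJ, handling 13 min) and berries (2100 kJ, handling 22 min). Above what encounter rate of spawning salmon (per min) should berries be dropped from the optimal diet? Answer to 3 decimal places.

The zero-one rule: include berries iff E₂/h₂ > λE₁/(1+λh₁). Equality gives the switch point.
λE₁h₂ = E₂ + λE₂h₁ ⇒ λ = E₂/(E₁h₂ − E₂h₁) = 2100/(4.18e+04 − 2.73e+04) = 0.1448 per min.

0.145 per min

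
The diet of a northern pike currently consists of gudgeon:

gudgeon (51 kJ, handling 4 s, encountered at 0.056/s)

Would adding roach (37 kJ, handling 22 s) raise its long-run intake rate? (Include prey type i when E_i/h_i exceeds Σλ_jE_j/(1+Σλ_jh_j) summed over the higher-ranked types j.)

Intake rate on the current diet: R = (0.056×51) / (1 + 0.056×4) = 2.856/1.224 = 2.333 kJ/s.
Profitability of roach: 37/22 = 1.682 kJ/s.
1.682 < 2.333, so adding roach would lower the average — exclude it.

No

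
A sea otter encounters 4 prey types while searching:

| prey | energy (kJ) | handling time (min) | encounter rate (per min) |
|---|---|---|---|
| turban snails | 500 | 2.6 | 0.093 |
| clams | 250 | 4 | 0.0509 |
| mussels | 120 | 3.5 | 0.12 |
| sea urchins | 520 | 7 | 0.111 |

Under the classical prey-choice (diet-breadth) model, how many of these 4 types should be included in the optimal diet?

3

Rank by E/h (kJ/min): turban snails 192, sea urchins 74.3, clams 62.5, mussels 34.3. Include each in turn until the next type's E/h falls below the running intake rate.
Rate on top 1: 37.45. sea urchins: 74.3 > 37.45 → include.
Rate on top 2: 51.62. clams: 62.5 > 51.62 → include.
Rate on top 3: 52.62. mussels: 34.3 < 52.62 → exclude; stop.
Optimal diet: turban snails, sea urchins, clams — 3 of 4 types.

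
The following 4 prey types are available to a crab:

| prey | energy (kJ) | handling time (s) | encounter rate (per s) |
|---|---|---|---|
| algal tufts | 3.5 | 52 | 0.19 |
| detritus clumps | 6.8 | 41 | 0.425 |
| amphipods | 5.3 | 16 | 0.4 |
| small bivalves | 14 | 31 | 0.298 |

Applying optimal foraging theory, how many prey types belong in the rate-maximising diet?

Profitabilities (E/h, kJ/s): small bivalves 0.452, amphipods 0.331, detritus clumps 0.166, algal tufts 0.0673. Add prey in this order while the next type's profitability exceeds the intake rate on those already taken.
Rate on top 1: 0.4075. amphipods: 0.331 < 0.4075 → exclude; stop.
Optimal diet: small bivalves — 1 of 4 types.

1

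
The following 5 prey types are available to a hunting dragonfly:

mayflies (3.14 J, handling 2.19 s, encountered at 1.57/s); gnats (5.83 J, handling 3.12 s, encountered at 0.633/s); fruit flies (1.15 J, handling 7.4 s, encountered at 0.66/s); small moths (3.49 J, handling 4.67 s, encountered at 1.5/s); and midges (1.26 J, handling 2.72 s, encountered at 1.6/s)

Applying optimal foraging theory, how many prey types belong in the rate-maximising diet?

2

Rank by E/h (J/s): gnats 1.87, mayflies 1.43, small moths 0.747, midges 0.463, fruit flies 0.155. Include each in turn until the next type's E/h falls below the running intake rate.
Rate on top 1: 1.24. mayflies: 1.43 > 1.24 → include.
Rate on top 2: 1.344. small moths: 0.747 < 1.344 → exclude; stop.
Optimal diet: gnats, mayflies — 2 of 5 types.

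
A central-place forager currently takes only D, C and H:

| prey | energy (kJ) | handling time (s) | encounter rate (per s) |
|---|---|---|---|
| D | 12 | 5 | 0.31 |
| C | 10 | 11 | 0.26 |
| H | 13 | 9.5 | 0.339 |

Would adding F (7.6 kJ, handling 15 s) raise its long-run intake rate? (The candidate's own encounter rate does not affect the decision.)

No

Current rate: (0.31×12 + 0.26×10 + 0.339×13)/(1 + 0.31×5 + 0.26×11 + 0.339×9.5) = 1.243 kJ/s.
F: E/h = 7.6/15 = 0.5067 kJ/s.
Since 0.5067 < R, time spent handling F is better spent searching.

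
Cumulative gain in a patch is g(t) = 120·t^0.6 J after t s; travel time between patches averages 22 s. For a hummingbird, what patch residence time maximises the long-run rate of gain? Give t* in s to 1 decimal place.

33.0 s

Optimal t* satisfies g'(t*) = g(t*)/(T + t*).
g'(t) = 0.6·120·t^-0.4. Setting 0.6·120·t^-0.4 = 120·t^0.6/(22+t) gives 0.6(22+t) = t, so 0.40·t = 0.6×22.
t* = 0.6×22/0.40 = 33 s.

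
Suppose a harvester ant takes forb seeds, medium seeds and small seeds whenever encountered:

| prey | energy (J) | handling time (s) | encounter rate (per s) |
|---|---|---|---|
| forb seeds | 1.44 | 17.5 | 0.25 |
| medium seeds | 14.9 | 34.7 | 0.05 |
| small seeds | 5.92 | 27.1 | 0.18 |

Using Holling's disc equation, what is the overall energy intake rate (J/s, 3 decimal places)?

Energy encountered per unit search time: 0.25×1.44 + 0.05×14.9 + 0.18×5.92 = 2.171 J/s.
Handling time per unit search time: 0.25×17.5 + 0.05×34.7 + 0.18×27.1 = 10.99.
Rate = 2.171/(1 + 10.99) = 0.1811 J/s.

0.181 J/s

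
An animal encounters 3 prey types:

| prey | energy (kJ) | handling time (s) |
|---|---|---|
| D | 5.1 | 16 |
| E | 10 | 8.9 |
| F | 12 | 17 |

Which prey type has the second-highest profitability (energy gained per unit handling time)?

F

In descending order of E/h:
E: 10/8.9 = 1.12 kJ/s
F: 12/17 = 0.706 kJ/s
D: 5.1/16 = 0.319 kJ/s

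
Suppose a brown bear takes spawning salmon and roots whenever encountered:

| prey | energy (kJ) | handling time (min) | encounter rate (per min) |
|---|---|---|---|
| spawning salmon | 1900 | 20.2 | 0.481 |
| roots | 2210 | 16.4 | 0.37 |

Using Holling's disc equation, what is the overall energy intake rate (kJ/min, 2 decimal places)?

R = Σλ_iE_i / (1 + Σλ_ih_i)
Numerator: 0.481×1900 + 0.37×2210 = 1732
Denominator: 1 + 0.481×20.2 + 0.37×16.4 = 16.78
R = 1732/16.78 = 103.2 kJ/min

103.17 kJ/min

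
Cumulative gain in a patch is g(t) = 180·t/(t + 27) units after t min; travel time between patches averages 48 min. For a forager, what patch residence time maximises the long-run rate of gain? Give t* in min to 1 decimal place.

By the marginal value theorem, leave when the instantaneous gain rate g'(t) equals the habitat-wide average g(t)/(T + t).
g'(t) = 180·27/(t + 27)². Setting 180·27/(t+27)² = 180t/[(t+27)(48+t)] gives 27(48+t) = t(t+27), so t² = 27×48 = 1296.
t* = √1296 = 36 min.

36.0 min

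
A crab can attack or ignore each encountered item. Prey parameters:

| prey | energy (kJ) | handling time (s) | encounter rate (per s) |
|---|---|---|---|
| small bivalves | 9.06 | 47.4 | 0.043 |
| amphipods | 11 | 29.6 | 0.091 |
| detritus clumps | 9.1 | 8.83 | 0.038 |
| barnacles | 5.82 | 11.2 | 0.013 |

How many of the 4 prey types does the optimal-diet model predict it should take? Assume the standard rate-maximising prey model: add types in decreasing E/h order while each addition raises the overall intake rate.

3

Rank by E/h (kJ/s): detritus clumps 1.03, barnacles 0.52, amphipods 0.372, small bivalves 0.191. Include each in turn until the next type's E/h falls below the running intake rate.
Rate on top 1: 0.2589. barnacles: 0.52 > 0.2589 → include.
Rate on top 2: 0.2846. amphipods: 0.372 > 0.2846 → include.
Rate on top 3: 0.3407. small bivalves: 0.191 < 0.3407 → exclude; stop.
Optimal diet: detritus clumps, barnacles, amphipods — 3 of 4 types.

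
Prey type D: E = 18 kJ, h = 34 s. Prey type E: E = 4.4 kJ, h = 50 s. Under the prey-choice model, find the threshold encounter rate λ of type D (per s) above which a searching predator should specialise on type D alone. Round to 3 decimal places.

Drop type E once their profitability E₂/h₂ falls below the rate achievable on type D alone: E₂/h₂ = λE₁/(1 + λh₁).
Solve for λ: λE₁h₂ = E₂(1 + λh₁) → λ(E₁h₂ − E₂h₁) = E₂ → λ = E₂/(E₁h₂ − E₂h₁).
λ = 4.4/(18×50 − 4.4×34) = 4.4/750.4 = 0.005864 per s.

0.006 per s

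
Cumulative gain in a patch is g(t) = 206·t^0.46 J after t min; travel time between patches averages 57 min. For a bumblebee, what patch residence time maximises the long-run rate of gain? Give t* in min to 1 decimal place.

By the marginal value theorem, leave when the instantaneous gain rate g'(t) equals the habitat-wide average g(t)/(T + t).
g'(t) = 0.46·206·t^-0.54. Setting 0.46·206·t^-0.54 = 206·t^0.46/(57+t) gives 0.46(57+t) = t, so 0.54·t = 0.46×57.
t* = 0.46×57/0.54 = 48.56 min.

48.6 min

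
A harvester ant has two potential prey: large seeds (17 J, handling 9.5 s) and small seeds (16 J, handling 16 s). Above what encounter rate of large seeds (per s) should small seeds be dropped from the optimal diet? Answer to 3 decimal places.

Drop small seeds once their profitability E₂/h₂ falls below the rate achievable on large seeds alone: E₂/h₂ = λE₁/(1 + λh₁).
Solve for λ: λE₁h₂ = E₂(1 + λh₁) → λ(E₁h₂ − E₂h₁) = E₂ → λ = E₂/(E₁h₂ − E₂h₁).
λ = 16/(17×16 − 16×9.5) = 16/120 = 0.1333 per s.

0.133 per s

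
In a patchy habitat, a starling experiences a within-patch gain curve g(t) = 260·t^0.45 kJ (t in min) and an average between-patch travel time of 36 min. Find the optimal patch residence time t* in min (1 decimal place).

29.5 min

Maximise g(t)/(T+t): set derivative to zero → g'(t)(T+t) = g(t).
g'(t) = 0.45·260·t^-0.55. Setting 0.45·260·t^-0.55 = 260·t^0.45/(36+t) gives 0.45(36+t) = t, so 0.55·t = 0.45×36.
t* = 0.45×36/0.55 = 29.45 min.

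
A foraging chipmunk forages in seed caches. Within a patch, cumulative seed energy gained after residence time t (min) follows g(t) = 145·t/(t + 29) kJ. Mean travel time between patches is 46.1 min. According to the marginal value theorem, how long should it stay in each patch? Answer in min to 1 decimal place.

By the marginal value theorem, leave when the instantaneous gain rate g'(t) equals the habitat-wide average g(t)/(T + t).
g'(t) = 145·29/(t + 29)². Setting 145·29/(t+29)² = 145t/[(t+29)(46.1+t)] gives 29(46.1+t) = t(t+29), so t² = 29×46.1 = 1337.
t* = √1337 = 36.56 min.

36.6 min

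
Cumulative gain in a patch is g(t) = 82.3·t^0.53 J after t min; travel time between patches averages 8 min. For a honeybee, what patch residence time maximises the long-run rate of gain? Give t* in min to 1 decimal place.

9.0 min

Optimal t* satisfies g'(t*) = g(t*)/(T + t*).
g'(t) = 0.53·82.3·t^-0.47. Setting 0.53·82.3·t^-0.47 = 82.3·t^0.53/(8+t) gives 0.53(8+t) = t, so 0.47·t = 0.53×8.
t* = 0.53×8/0.47 = 9.021 min.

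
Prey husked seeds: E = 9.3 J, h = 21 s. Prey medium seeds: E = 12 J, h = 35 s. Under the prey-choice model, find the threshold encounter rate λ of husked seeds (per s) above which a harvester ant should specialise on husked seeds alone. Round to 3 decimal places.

0.163 per s

The zero-one rule: include medium seeds iff E₂/h₂ > λE₁/(1+λh₁). Equality gives the switch point.
λE₁h₂ = E₂ + λE₂h₁ ⇒ λ = E₂/(E₁h₂ − E₂h₁) = 12/(325.5 − 252) = 0.1633 per s.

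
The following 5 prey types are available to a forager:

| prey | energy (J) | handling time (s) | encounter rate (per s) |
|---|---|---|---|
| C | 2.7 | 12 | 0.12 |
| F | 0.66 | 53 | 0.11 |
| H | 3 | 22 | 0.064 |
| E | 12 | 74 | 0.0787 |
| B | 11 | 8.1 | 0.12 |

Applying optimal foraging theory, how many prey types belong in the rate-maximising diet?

1

Profitabilities (E/h, J/s): B 1.36, C 0.225, E 0.162, H 0.136, F 0.0125. Add prey in this order while the next type's profitability exceeds the intake rate on those already taken.
Rate on top 1: 0.6694. C: 0.225 < 0.6694 → exclude; stop.
Optimal diet: B — 1 of 5 types.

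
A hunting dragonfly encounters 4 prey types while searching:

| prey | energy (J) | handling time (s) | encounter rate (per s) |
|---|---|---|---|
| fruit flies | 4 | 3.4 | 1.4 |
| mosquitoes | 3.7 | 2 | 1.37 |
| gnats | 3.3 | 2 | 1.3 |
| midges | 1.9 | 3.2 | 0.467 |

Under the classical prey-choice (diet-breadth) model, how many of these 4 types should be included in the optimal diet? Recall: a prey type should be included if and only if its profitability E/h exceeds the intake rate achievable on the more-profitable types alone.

2

Rank by E/h (J/s): mosquitoes 1.85, gnats 1.65, fruit flies 1.18, midges 0.594. Include each in turn until the next type's E/h falls below the running intake rate.
Rate on top 1: 1.355. gnats: 1.65 > 1.355 → include.
Rate on top 2: 1.476. fruit flies: 1.18 < 1.476 → exclude; stop.
Optimal diet: mosquitoes, gnats — 2 of 4 types.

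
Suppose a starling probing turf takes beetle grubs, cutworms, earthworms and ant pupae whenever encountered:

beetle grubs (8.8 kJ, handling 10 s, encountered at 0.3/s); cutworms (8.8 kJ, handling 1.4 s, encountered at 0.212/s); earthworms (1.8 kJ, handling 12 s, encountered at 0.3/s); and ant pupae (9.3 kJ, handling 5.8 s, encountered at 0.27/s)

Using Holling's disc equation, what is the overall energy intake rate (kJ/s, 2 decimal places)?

0.80 kJ/s

Energy encountered per unit search time: 0.3×8.8 + 0.212×8.8 + 0.3×1.8 + 0.27×9.3 = 7.557 kJ/s.
Handling time per unit search time: 0.3×10 + 0.212×1.4 + 0.3×12 + 0.27×5.8 = 8.463.
Rate = 7.557/(1 + 8.463) = 0.7986 kJ/s.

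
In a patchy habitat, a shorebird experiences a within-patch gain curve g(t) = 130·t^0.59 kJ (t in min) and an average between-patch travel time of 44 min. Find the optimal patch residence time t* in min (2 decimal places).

63.32 min

Optimal t* satisfies g'(t*) = g(t*)/(T + t*).
g'(t) = 0.59·130·t^-0.41. Setting 0.59·130·t^-0.41 = 130·t^0.59/(44+t) gives 0.59(44+t) = t, so 0.41·t = 0.59×44.
t* = 0.59×44/0.41 = 63.32 min.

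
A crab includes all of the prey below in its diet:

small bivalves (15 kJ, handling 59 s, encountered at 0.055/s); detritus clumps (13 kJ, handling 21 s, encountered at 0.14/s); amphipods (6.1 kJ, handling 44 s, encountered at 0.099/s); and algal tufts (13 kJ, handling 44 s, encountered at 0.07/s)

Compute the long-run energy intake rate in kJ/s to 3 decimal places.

0.284 kJ/s

R = (0.055×15 + 0.14×13 + 0.099×6.1 + 0.07×13) / (1 + 0.055×59 + 0.14×21 + 0.099×44 + 0.07×44) = 4.159/14.62 = 0.2844 kJ/s.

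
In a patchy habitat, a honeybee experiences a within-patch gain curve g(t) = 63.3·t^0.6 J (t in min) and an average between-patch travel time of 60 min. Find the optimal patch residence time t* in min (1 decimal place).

90.0 min

By the marginal value theorem, leave when the instantaneous gain rate g'(t) equals the habitat-wide average g(t)/(T + t).
g'(t) = 0.6·63.3·t^-0.4. Setting 0.6·63.3·t^-0.4 = 63.3·t^0.6/(60+t) gives 0.6(60+t) = t, so 0.40·t = 0.6×60.
t* = 0.6×60/0.40 = 90 min.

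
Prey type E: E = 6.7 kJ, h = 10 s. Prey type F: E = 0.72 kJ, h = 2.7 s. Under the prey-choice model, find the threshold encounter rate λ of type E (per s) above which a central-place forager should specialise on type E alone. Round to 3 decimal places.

Drop type F once their profitability E₂/h₂ falls below the rate achievable on type E alone: E₂/h₂ = λE₁/(1 + λh₁).
Solve for λ: λE₁h₂ = E₂(1 + λh₁) → λ(E₁h₂ − E₂h₁) = E₂ → λ = E₂/(E₁h₂ − E₂h₁).
λ = 0.72/(6.7×2.7 − 0.72×10) = 0.72/10.89 = 0.06612 per s.

0.066 per s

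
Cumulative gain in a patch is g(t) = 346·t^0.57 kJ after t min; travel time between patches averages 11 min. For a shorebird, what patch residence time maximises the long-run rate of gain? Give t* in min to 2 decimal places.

Optimal t* satisfies g'(t*) = g(t*)/(T + t*).
g'(t) = 0.57·346·t^-0.43. Setting 0.57·346·t^-0.43 = 346·t^0.57/(11+t) gives 0.57(11+t) = t, so 0.43·t = 0.57×11.
t* = 0.57×11/0.43 = 14.58 min.

14.58 min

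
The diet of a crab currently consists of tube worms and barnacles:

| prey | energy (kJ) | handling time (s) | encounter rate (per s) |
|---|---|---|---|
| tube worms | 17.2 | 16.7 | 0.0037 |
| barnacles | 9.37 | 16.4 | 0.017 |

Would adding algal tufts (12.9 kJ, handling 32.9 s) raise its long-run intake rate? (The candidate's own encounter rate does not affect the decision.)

On tube worms and barnacles alone, R = ΣλE/(1+Σλh) = 0.2229/1.341 = 0.1663 kJ/s.
algal tufts: E/h = 12.9/32.9 = 0.3921 kJ/s.
0.3921 > 0.1663, so adding algal tufts raises the average — include it.

Yes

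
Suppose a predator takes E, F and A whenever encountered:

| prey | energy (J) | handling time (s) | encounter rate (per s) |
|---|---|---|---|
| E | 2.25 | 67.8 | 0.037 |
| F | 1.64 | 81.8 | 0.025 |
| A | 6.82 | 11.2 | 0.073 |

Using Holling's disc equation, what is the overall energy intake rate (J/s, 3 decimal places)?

0.098 J/s

R = (0.037×2.25 + 0.025×1.64 + 0.073×6.82) / (1 + 0.037×67.8 + 0.025×81.8 + 0.073×11.2) = 0.6221/6.371 = 0.09764 J/s.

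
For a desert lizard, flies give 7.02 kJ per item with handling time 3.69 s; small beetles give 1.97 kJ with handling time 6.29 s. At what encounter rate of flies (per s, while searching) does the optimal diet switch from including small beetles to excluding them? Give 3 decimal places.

Drop small beetles once their profitability E₂/h₂ falls below the rate achievable on flies alone: E₂/h₂ = λE₁/(1 + λh₁).
Solve for λ: λE₁h₂ = E₂(1 + λh₁) → λ(E₁h₂ − E₂h₁) = E₂ → λ = E₂/(E₁h₂ − E₂h₁).
λ = 1.97/(7.02×6.29 − 1.97×3.69) = 1.97/36.89 = 0.05341 per s.

0.053 per s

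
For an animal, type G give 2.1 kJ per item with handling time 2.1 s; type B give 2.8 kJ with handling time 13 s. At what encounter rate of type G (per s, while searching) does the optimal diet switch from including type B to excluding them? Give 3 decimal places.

0.131 per s

At the threshold, the rate on type G alone equals the profitability of type B: λ·2.1/(1 + λ·2.1) = 2.8/13 = 0.2154.
Rearranging, λ(2.1 − 0.2154×2.1) = 0.2154, so λ = 0.2154/1.648 = 0.1307 per s.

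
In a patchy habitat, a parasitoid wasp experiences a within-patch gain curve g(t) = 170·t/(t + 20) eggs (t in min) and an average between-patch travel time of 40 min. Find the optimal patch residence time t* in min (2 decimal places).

28.28 min

Optimal t* satisfies g'(t*) = g(t*)/(T + t*).
g'(t) = 170·20/(t + 20)². Setting 170·20/(t+20)² = 170t/[(t+20)(40+t)] gives 20(40+t) = t(t+20), so t² = 20×40 = 800.
t* = √800 = 28.28 min.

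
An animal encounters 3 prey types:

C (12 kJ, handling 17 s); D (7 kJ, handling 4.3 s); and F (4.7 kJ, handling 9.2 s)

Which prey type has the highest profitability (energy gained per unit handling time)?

Profitability E/h (kJ/s): C = 12/17 = 0.706, D = 7/4.3 = 1.63, F = 4.7/9.2 = 0.511.
Ranked: D > C > F.

D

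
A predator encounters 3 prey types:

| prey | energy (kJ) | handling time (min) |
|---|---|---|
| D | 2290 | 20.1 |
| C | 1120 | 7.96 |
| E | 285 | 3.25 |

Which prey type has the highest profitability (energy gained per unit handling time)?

Profitability E/h (kJ/min): D = 2290/20.1 = 114, C = 1120/7.96 = 141, E = 285/3.25 = 87.7.
Ranked: C > D > E.

C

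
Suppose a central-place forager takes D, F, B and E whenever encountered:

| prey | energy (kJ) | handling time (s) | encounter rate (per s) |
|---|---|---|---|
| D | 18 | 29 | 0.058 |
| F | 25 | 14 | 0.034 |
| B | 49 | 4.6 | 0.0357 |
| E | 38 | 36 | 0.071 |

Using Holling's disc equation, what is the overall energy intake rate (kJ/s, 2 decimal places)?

1.08 kJ/s

R = Σλ_iE_i / (1 + Σλ_ih_i)
Numerator: 0.058×18 + 0.034×25 + 0.0357×49 + 0.071×38 = 6.341
Denominator: 1 + 0.058×29 + 0.034×14 + 0.0357×4.6 + 0.071×36 = 5.878
R = 6.341/5.878 = 1.079 kJ/s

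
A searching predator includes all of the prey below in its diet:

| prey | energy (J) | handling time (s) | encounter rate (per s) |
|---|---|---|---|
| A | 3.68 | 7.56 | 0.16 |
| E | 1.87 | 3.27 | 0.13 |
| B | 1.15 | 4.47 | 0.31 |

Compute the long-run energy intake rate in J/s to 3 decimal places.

R = Σλ_iE_i / (1 + Σλ_ih_i)
Numerator: 0.16×3.68 + 0.13×1.87 + 0.31×1.15 = 1.188
Denominator: 1 + 0.16×7.56 + 0.13×3.27 + 0.31×4.47 = 4.02
R = 1.188/4.02 = 0.2956 J/s

0.296 J/s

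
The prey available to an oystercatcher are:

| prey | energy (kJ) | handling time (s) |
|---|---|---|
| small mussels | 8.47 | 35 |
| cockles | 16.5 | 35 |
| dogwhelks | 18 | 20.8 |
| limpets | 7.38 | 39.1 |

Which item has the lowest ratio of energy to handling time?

limpets

Profitability E/h (kJ/s): small mussels = 8.47/35 = 0.242, cockles = 16.5/35 = 0.471, dogwhelks = 18/20.8 = 0.865, limpets = 7.38/39.1 = 0.189.
Ranked: dogwhelks > cockles > small mussels > limpets.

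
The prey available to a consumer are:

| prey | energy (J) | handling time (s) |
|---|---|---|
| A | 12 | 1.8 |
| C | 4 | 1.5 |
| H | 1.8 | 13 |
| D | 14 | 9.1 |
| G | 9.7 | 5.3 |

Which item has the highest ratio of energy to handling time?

Profitability E/h (J/s): A = 12/1.8 = 6.67, C = 4/1.5 = 2.67, H = 1.8/13 = 0.138, D = 14/9.1 = 1.54, G = 9.7/5.3 = 1.83.
Ranked: A > C > G > D > H.

A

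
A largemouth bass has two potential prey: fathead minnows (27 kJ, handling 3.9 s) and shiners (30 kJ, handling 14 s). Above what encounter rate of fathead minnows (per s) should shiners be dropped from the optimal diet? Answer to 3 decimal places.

0.115 per s

Drop shiners once their profitability E₂/h₂ falls below the rate achievable on fathead minnows alone: E₂/h₂ = λE₁/(1 + λh₁).
Solve for λ: λE₁h₂ = E₂(1 + λh₁) → λ(E₁h₂ − E₂h₁) = E₂ → λ = E₂/(E₁h₂ − E₂h₁).
λ = 30/(27×14 − 30×3.9) = 30/261 = 0.1149 per s.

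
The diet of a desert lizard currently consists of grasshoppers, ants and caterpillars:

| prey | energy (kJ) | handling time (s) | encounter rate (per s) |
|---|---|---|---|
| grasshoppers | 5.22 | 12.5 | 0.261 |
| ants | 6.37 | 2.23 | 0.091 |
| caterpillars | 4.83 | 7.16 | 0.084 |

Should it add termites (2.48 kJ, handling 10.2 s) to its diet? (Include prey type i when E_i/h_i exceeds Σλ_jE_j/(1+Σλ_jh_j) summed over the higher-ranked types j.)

Current rate: (0.261×5.22 + 0.091×6.37 + 0.084×4.83)/(1 + 0.261×12.5 + 0.091×2.23 + 0.084×7.16) = 0.4634 kJ/s.
termites: E/h = 2.48/10.2 = 0.2431 kJ/s.
0.2431 < 0.4634, so adding termites would lower the average — exclude it.

No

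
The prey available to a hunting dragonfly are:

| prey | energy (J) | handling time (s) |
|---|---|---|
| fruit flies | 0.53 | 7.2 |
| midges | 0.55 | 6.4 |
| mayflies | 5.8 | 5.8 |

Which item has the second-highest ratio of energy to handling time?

Profitability E/h (J/s): fruit flies = 0.53/7.2 = 0.0736, midges = 0.55/6.4 = 0.0859, mayflies = 5.8/5.8 = 1.
Ranked: mayflies > midges > fruit flies.

midges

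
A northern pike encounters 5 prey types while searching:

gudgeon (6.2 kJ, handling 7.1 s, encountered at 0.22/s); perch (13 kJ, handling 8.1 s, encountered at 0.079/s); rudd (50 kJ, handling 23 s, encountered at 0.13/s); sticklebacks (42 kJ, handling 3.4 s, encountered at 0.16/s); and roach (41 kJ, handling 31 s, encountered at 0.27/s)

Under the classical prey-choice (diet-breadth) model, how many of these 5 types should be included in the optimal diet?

Rank by E/h (kJ/s): sticklebacks 12.4, rudd 2.17, perch 1.6, roach 1.32, gudgeon 0.873. Include each in turn until the next type's E/h falls below the running intake rate.
Rate on top 1: 4.352. rudd: 2.17 < 4.352 → exclude; stop.
Optimal diet: sticklebacks — 1 of 5 types.

1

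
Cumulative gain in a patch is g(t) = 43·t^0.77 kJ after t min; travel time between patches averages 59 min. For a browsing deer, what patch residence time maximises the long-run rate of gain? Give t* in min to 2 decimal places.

Optimal t* satisfies g'(t*) = g(t*)/(T + t*).
g'(t) = 0.77·43·t^-0.23. Setting 0.77·43·t^-0.23 = 43·t^0.77/(59+t) gives 0.77(59+t) = t, so 0.23·t = 0.77×59.
t* = 0.77×59/0.23 = 197.5 min.

197.52 min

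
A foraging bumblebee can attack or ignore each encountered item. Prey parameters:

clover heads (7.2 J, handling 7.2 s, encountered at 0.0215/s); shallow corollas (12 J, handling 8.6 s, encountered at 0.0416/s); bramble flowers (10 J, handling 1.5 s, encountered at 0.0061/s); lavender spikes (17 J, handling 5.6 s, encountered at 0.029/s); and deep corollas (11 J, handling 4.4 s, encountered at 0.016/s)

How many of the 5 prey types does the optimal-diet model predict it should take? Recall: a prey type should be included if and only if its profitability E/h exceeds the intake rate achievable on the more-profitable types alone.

5

E/h in descending order: bramble flowers 6.67, lavender spikes 3.04, deep corollas 2.5, shallow corollas 1.4, clover heads 1 J/s. The optimal diet is the largest prefix of this list for which every included type satisfies E_i/h_i > R on the types above it.
Rate on top 1: 0.06045. lavender spikes: 3.04 > 0.06045 → include.
Rate on top 2: 0.4729. deep corollas: 2.5 > 0.4729 → include.
Rate on top 3: 0.5878. shallow corollas: 1.4 > 0.5878 → include.
Rate on top 4: 0.7684. clover heads: 1 > 0.7684 → include.
Optimal diet: bramble flowers, lavender spikes, deep corollas, shallow corollas, clover heads — 5 of 5 types.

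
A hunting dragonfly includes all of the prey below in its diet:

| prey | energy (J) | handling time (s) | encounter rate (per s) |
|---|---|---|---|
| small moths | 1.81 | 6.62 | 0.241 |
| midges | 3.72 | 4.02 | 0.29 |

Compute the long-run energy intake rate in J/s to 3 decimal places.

0.403 J/s

R = Σλ_iE_i / (1 + Σλ_ih_i)
Numerator: 0.241×1.81 + 0.29×3.72 = 1.515
Denominator: 1 + 0.241×6.62 + 0.29×4.02 = 3.761
R = 1.515/3.761 = 0.4028 J/s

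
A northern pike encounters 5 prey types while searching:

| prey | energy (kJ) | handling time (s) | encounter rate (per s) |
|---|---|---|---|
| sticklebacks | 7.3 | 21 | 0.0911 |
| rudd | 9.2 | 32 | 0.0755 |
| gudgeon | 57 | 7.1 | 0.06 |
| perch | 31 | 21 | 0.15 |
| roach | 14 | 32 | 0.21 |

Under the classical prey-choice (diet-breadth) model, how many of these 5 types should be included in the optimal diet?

E/h in descending order: gudgeon 8.03, perch 1.48, roach 0.438, sticklebacks 0.348, rudd 0.287 kJ/s. The optimal diet is the largest prefix of this list for which every included type satisfies E_i/h_i > R on the types above it.
Rate on top 1: 2.398. perch: 1.48 < 2.398 → exclude; stop.
Optimal diet: gudgeon — 1 of 5 types.

1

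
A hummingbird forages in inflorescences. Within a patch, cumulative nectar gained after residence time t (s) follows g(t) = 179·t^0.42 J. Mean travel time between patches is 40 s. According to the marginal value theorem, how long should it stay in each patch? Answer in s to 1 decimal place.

Maximise g(t)/(T+t): set derivative to zero → g'(t)(T+t) = g(t).
g'(t) = 0.42·179·t^-0.58. Setting 0.42·179·t^-0.58 = 179·t^0.42/(40+t) gives 0.42(40+t) = t, so 0.58·t = 0.42×40.
t* = 0.42×40/0.58 = 28.97 s.

29.0 s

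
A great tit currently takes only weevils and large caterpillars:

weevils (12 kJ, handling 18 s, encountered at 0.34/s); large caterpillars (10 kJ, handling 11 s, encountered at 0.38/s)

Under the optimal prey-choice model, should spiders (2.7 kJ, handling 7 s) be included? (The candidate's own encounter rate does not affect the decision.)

No

On weevils and large caterpillars alone, R = ΣλE/(1+Σλh) = 7.88/11.3 = 0.6973 kJ/s.
Profitability of spiders: 2.7/7 = 0.3857 kJ/s.
0.3857 < 0.6973, so adding spiders would lower the average — exclude it.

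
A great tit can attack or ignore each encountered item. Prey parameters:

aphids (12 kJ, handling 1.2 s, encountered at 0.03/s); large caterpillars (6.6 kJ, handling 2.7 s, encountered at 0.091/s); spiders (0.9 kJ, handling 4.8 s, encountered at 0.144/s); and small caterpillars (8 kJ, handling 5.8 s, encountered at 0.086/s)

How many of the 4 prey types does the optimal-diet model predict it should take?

3

Profitabilities (E/h, kJ/s): aphids 10, large caterpillars 2.44, small caterpillars 1.38, spiders 0.188. Add prey in this order while the next type's profitability exceeds the intake rate on those already taken.
Rate on top 1: 0.3475. large caterpillars: 2.44 > 0.3475 → include.
Rate on top 2: 0.7495. small caterpillars: 1.38 > 0.7495 → include.
Rate on top 3: 0.9259. spiders: 0.188 < 0.9259 → exclude; stop.
Optimal diet: aphids, large caterpillars, small caterpillars — 3 of 4 types.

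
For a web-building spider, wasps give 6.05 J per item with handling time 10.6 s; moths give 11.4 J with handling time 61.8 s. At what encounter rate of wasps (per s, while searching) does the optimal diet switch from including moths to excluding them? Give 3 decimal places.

At the threshold, the rate on wasps alone equals the profitability of moths: λ·6.05/(1 + λ·10.6) = 11.4/61.8 = 0.1845.
Rearranging, λ(6.05 − 0.1845×10.6) = 0.1845, so λ = 0.1845/4.095 = 0.04505 per s.

0.045 per s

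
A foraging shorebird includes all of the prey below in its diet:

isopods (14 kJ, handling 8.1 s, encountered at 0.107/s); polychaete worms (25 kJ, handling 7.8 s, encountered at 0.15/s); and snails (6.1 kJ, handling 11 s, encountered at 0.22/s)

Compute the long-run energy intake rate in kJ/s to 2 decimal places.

Energy encountered per unit search time: 0.107×14 + 0.15×25 + 0.22×6.1 = 6.59 kJ/s.
Handling time per unit search time: 0.107×8.1 + 0.15×7.8 + 0.22×11 = 4.457.
Rate = 6.59/(1 + 4.457) = 1.208 kJ/s.

1.21 kJ/s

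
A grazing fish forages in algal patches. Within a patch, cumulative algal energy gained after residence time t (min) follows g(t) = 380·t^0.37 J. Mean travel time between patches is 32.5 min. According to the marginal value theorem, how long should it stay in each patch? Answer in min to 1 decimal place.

19.1 min

Maximise g(t)/(T+t): set derivative to zero → g'(t)(T+t) = g(t).
g'(t) = 0.37·380·t^-0.63. Setting 0.37·380·t^-0.63 = 380·t^0.37/(32.5+t) gives 0.37(32.5+t) = t, so 0.63·t = 0.37×32.5.
t* = 0.37×32.5/0.63 = 19.09 min.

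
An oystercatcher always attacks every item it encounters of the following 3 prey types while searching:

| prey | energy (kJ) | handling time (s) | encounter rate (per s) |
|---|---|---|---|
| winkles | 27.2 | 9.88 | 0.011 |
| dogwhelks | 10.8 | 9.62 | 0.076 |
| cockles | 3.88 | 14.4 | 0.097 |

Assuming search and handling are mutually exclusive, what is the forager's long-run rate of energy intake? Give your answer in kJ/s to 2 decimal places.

0.46 kJ/s

R = (0.011×27.2 + 0.076×10.8 + 0.097×3.88) / (1 + 0.011×9.88 + 0.076×9.62 + 0.097×14.4) = 1.496/3.237 = 0.4623 kJ/s.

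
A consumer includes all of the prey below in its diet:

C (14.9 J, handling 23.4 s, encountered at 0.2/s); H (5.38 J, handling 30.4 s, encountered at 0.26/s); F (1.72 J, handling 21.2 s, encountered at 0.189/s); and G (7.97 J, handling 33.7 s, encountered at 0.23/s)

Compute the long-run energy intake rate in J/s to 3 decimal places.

0.258 J/s

Energy encountered per unit search time: 0.2×14.9 + 0.26×5.38 + 0.189×1.72 + 0.23×7.97 = 6.537 J/s.
Handling time per unit search time: 0.2×23.4 + 0.26×30.4 + 0.189×21.2 + 0.23×33.7 = 24.34.
Rate = 6.537/(1 + 24.34) = 0.258 J/s.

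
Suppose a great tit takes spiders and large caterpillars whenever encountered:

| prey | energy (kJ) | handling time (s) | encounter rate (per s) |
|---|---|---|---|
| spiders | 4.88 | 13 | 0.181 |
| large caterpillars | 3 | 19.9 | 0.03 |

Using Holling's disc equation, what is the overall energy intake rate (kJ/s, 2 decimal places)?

0.25 kJ/s

R = Σλ_iE_i / (1 + Σλ_ih_i)
Numerator: 0.181×4.88 + 0.03×3 = 0.9733
Denominator: 1 + 0.181×13 + 0.03×19.9 = 3.95
R = 0.9733/3.95 = 0.2464 kJ/s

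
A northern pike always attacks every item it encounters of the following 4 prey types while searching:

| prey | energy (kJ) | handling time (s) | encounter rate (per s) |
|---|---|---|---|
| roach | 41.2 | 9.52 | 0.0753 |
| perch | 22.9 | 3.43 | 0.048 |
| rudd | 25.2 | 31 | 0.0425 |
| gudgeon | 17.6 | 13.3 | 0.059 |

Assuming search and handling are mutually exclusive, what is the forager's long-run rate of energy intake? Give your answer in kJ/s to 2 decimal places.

1.58 kJ/s

R = (0.0753×41.2 + 0.048×22.9 + 0.0425×25.2 + 0.059×17.6) / (1 + 0.0753×9.52 + 0.048×3.43 + 0.0425×31 + 0.059×13.3) = 6.311/3.984 = 1.584 kJ/s.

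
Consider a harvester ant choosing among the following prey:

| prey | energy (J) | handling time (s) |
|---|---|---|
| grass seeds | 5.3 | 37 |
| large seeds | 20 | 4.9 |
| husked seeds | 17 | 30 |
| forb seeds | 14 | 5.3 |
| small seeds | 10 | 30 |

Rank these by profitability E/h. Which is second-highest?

forb seeds

Profitability E/h (J/s): grass seeds = 5.3/37 = 0.143, large seeds = 20/4.9 = 4.08, husked seeds = 17/30 = 0.567, forb seeds = 14/5.3 = 2.64, small seeds = 10/30 = 0.333.
Ranked: large seeds > forb seeds > husked seeds > small seeds > grass seeds.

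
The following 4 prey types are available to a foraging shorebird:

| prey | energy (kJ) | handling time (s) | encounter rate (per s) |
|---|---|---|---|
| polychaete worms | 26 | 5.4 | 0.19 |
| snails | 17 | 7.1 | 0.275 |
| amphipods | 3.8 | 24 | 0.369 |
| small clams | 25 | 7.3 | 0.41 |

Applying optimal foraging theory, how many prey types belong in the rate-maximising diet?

2

Profitabilities (E/h, kJ/s): polychaete worms 4.81, small clams 3.42, snails 2.39, amphipods 0.158. Add prey in this order while the next type's profitability exceeds the intake rate on those already taken.
Rate on top 1: 2.438. small clams: 3.42 > 2.438 → include.
Rate on top 2: 3.026. snails: 2.39 < 3.026 → exclude; stop.
Optimal diet: polychaete worms, small clams — 2 of 4 types.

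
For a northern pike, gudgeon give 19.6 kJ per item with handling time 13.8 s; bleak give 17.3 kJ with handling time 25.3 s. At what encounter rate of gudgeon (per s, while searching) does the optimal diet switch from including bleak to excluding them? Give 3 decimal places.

Drop bleak once their profitability E₂/h₂ falls below the rate achievable on gudgeon alone: E₂/h₂ = λE₁/(1 + λh₁).
Solve for λ: λE₁h₂ = E₂(1 + λh₁) → λ(E₁h₂ − E₂h₁) = E₂ → λ = E₂/(E₁h₂ − E₂h₁).
λ = 17.3/(19.6×25.3 − 17.3×13.8) = 17.3/257.1 = 0.06728 per s.

0.067 per s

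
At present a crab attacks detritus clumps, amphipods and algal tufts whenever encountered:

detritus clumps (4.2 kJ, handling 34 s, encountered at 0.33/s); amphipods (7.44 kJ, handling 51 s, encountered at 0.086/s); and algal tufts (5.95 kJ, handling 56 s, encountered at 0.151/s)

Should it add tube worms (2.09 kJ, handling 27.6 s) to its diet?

No

Intake rate on the current diet: R = (0.33×4.2 + 0.086×7.44 + 0.151×5.95) / (1 + 0.33×34 + 0.086×51 + 0.151×56) = 2.924/25.06 = 0.1167 kJ/s.
Profitability of tube worms: 2.09/27.6 = 0.07572 kJ/s.
0.07572 < 0.1167, so adding tube worms would lower the average — exclude it.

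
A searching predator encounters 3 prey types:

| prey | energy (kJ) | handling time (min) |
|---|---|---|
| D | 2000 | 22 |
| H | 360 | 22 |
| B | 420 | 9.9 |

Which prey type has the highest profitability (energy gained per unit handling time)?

D

Profitability E/h (kJ/min): D = 2000/22 = 90.9, H = 360/22 = 16.4, B = 420/9.9 = 42.4.
Ranked: D > B > H.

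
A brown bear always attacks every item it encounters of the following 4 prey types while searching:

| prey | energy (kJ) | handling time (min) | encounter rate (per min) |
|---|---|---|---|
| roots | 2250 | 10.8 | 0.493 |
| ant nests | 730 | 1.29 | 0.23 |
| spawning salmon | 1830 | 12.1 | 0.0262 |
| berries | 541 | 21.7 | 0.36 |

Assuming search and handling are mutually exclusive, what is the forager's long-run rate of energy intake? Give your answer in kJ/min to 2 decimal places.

103.04 kJ/min

R = Σλ_iE_i / (1 + Σλ_ih_i)
Numerator: 0.493×2250 + 0.23×730 + 0.0262×1830 + 0.36×541 = 1520
Denominator: 1 + 0.493×10.8 + 0.23×1.29 + 0.0262×12.1 + 0.36×21.7 = 14.75
R = 1520/14.75 = 103 kJ/min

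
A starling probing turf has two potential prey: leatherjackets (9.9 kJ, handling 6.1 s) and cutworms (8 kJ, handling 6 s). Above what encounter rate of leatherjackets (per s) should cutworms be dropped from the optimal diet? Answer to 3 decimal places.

The zero-one rule: include cutworms iff E₂/h₂ > λE₁/(1+λh₁). Equality gives the switch point.
λE₁h₂ = E₂ + λE₂h₁ ⇒ λ = E₂/(E₁h₂ − E₂h₁) = 8/(59.4 − 48.8) = 0.7547 per s.

0.755 per s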